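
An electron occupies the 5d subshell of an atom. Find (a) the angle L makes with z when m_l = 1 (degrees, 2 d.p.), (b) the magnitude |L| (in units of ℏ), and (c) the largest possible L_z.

θ(m_l=1) ≈ 65.91°; |L| = √6 ℏ ≈ 2.449ℏ; L_z,max = 2ℏ

The 5d subshell has l = 2.
For m_l = 1: cos θ = 1/√6, θ ≈ 65.91°.
|L| = ℏ√(2·3) = √6 ℏ ≈ 2.449ℏ.
L_z,max = lℏ = 2ℏ.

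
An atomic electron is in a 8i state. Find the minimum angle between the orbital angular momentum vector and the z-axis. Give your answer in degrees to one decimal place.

8i means n = 8, l = 6.
|L| = ℏ√(l(l+1)) = √42 ℏ.
The smallest angle corresponds to the largest L_z, i.e. m_l = l = 6, giving L_z = 6ℏ.
cos θ_min = 6/√42, so θ_min ≈ 22.2°.

θ_min ≈ 22.2°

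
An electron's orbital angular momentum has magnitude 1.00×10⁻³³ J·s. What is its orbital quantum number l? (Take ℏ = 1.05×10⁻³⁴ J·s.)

In units of ℏ, |L| ≈ 9.524.
(|L|/ℏ)² = l(l+1) ≈ 90.70 ⇒ l = 9.

l = 9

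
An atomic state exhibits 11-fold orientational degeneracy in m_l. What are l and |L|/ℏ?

11 = 2l + 1, so l = (11−1)/2 = 5.
Then |L| = √(l(l+1)) ℏ = √30 ℏ.

l = 5, |L| = √30 ℏ ≈ 5.477ℏ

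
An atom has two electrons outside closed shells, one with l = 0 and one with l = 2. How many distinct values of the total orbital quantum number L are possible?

By the triangle rule, |l₁ − l₂| ≤ L ≤ l₁ + l₂.
L ∈ {2}.
That is 1 value.

1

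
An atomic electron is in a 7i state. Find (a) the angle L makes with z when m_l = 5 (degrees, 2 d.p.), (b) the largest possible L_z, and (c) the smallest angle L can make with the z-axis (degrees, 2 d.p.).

θ(m_l=5) ≈ 39.51°; L_z,max = 6ℏ; θ_min ≈ 22.21°

The 7i subshell has l = 6.
For m_l = 5: cos θ = 5/√42, θ ≈ 39.51°.
L_z,max = lℏ = 6ℏ.
cos θ_min = 6/√42, so θ_min ≈ 22.21°.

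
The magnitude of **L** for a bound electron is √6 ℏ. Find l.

l = 2

(|L|/ℏ)² = l(l+1) = 6.
The positive root is l = 2.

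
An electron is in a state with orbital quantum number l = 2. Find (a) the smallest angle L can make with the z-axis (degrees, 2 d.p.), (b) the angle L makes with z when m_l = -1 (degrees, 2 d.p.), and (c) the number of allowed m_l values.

θ_min ≈ 35.26°; θ(m_l=-1) ≈ 114.09°; 5 values

cos θ_min = 2/√6, so θ_min ≈ 35.26°.
For m_l = -1: cos θ = -1/√6, θ ≈ 114.09°.
There are 2l+1 = 5 values of m_l.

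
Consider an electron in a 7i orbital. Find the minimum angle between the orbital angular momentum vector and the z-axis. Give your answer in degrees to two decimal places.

θ_min ≈ 22.21°

The 7i subshell has l = 6.
|L| = √(l(l+1)) ℏ = √42 ℏ.
The smallest angle corresponds to the largest L_z, i.e. m_l = l = 6, giving L_z = 6ℏ.
cos θ_min = 6/√42, so θ_min ≈ 22.21°.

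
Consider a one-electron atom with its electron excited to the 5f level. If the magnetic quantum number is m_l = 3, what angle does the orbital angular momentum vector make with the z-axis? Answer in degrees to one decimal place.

θ ≈ 30.0°

The 5f level has l = 3.
|L| = √(l(l+1)) ℏ = 2√3 ℏ.
L_z = m_l ℏ = 3ℏ.
cos θ = L_z/|L| = 3/√12, so θ ≈ 30.0°.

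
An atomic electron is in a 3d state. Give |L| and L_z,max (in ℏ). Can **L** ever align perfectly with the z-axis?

3d means n = 3, l = 2.
|L| = √6 ℏ ≈ 2.4495ℏ, while L_z,max = lℏ = 2ℏ.
Since |L| > L_z,max, the vector can never point exactly along z; the closest it comes is θ_min = arccos(2/√6) ≈ 35.3°.

No: L_z,max = 2ℏ < |L| = √6 ℏ ≈ 2.449ℏ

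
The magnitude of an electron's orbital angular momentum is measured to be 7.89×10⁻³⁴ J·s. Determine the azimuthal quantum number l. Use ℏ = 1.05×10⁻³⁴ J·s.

l = 7

|L|/ℏ = (7.89×10⁻³⁴)/(1.05×10⁻³⁴) ≈ 7.514.
(|L|/ℏ)² = l(l+1) ≈ 56.46 ⇒ l = 7.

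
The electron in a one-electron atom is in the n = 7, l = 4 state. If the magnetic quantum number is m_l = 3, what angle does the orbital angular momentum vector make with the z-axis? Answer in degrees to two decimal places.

|L| = √(l(l+1)) ℏ = 2√5 ℏ.
L_z = m_l ℏ = 3ℏ.
cos θ = L_z/|L| = 3/√20, so θ ≈ 47.87°.

θ ≈ 47.87°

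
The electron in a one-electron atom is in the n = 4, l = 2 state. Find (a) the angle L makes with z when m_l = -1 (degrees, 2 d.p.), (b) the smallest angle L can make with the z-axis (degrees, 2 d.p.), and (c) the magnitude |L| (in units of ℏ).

θ(m_l=-1) ≈ 114.09°; θ_min ≈ 35.26°; |L| = √6 ℏ ≈ 2.449ℏ

For m_l = -1: cos θ = -1/√6, θ ≈ 114.09°.
cos θ_min = 2/√6, so θ_min ≈ 35.26°.
|L| = ℏ√(2·3) = √6 ℏ ≈ 2.449ℏ.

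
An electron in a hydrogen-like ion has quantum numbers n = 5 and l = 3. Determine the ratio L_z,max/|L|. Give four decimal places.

|L| = 2√3 ℏ ≈ 3.4641ℏ, while L_z,max = lℏ = 3ℏ.
L_z,max/|L| = 3/√12 = 0.8660.

L_z,max/|L| = 0.8660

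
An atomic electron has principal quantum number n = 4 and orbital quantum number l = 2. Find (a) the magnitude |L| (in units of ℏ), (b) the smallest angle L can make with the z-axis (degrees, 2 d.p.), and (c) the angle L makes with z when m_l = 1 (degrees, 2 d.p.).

|L| = √6 ℏ ≈ 2.449ℏ; θ_min ≈ 35.26°; θ(m_l=1) ≈ 65.91°

|L| = ℏ√(2·3) = √6 ℏ ≈ 2.449ℏ.
cos θ_min = 2/√6, so θ_min ≈ 35.26°.
For m_l = 1: cos θ = 1/√6, θ ≈ 65.91°.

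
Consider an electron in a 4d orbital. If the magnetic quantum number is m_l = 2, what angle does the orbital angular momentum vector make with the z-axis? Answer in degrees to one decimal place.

θ ≈ 35.3°

The 4d subshell has l = 2.
|L| = √(l(l+1)) ℏ = √6 ℏ.
L_z = m_l ℏ = 2ℏ.
cos θ = L_z/|L| = 2/√6, so θ ≈ 35.3°.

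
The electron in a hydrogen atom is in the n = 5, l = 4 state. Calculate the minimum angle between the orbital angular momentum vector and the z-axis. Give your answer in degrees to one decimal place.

θ_min ≈ 26.6°

|L| = ℏ√(l(l+1)) = 2√5 ℏ.
The smallest angle corresponds to the largest L_z, i.e. m_l = l = 4, giving L_z = 4ℏ.
cos θ_min = 4/√20, so θ_min ≈ 26.6°.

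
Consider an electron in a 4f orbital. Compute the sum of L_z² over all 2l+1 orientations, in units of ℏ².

The 4f subshell has l = 3.
The allowed m_l values are -3, -2, -1, 0, 1, 2, 3.
Summing m² from −3 to 3: Σ m_l² = 28.

Σ(L_z)² = 28 ℏ²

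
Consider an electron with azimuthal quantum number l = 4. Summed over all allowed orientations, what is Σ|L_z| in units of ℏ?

Σ|L_z| = 20 ℏ

The allowed m_l values are -4, -3, -2, -1, 0, 1, 2, 3, 4.
Σ|m_l| = 2(1+2+…+4) = 20.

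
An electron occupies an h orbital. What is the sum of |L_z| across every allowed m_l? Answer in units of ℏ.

The letter h corresponds to l = 5.
m_l runs from −5 to 5, i.e. {-5, -4, -3, -2, -1, 0, 1, 2, 3, 4, 5}.
Σ|m_l| = l(l+1) = 30.

Σ|L_z| = 30 ℏ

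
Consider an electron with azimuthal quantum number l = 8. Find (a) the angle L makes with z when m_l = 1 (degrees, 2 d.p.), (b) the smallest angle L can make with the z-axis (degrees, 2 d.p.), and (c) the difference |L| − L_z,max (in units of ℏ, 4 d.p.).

θ(m_l=1) ≈ 83.23°; θ_min ≈ 19.47°; |L|−L_z,max ≈ 0.4853ℏ

For m_l = 1: cos θ = 1/√72, θ ≈ 83.23°.
cos θ_min = 8/√72, so θ_min ≈ 19.47°.
|L| − L_z,max = (6√2 − 8)ℏ ≈ 0.4853ℏ.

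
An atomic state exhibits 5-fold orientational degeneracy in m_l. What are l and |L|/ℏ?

l = 2, |L| = √6 ℏ ≈ 2.449ℏ

Since there are 2l+1 = 5 values of m_l, l = 2.
Then |L| = √(l(l+1)) ℏ = √6 ℏ.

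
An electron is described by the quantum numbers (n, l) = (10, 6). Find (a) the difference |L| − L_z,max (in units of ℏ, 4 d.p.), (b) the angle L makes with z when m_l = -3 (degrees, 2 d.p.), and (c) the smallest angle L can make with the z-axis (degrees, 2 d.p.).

|L|−L_z,max ≈ 0.4807ℏ; θ(m_l=-3) ≈ 117.58°; θ_min ≈ 22.21°

|L| − L_z,max = (√42 − 6)ℏ ≈ 0.4807ℏ.
For m_l = -3: cos θ = -3/√42, θ ≈ 117.58°.
cos θ_min = 6/√42, so θ_min ≈ 22.21°.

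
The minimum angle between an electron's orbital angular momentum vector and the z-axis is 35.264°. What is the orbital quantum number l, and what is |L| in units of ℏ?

cos²θ_min = l/(l+1) = 0.6667.
Thus l = 0.6667/(1 − 0.6667) ≈ 2.
Then |L| = ℏ√(2·3) = √6 ℏ.

l = 2, |L| = √6 ℏ ≈ 2.449ℏ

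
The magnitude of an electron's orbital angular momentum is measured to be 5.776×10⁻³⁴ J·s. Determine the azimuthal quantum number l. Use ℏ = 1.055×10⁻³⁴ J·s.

l = 5

In units of ℏ, |L| ≈ 5.475.
l(l+1) ≈ 5.475² ≈ 29.97, so l = 5.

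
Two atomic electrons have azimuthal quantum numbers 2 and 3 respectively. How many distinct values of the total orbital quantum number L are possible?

5

L runs from |2 − 3| = 1 to 2 + 3 = 5.
So L can be 1, 2, 3, 4, 5.
That is 5 values.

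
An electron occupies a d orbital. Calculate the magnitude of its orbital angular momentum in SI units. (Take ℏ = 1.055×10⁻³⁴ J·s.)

|L| = 2.584×10⁻³⁴ J·s

D corresponds to l = 2.
|L| = ℏ√(l(l+1)) = ℏ√(2·3) = √6 ℏ
Numerically, |L| = 2.449 × (1.055×10⁻³⁴ J·s) = 2.584×10⁻³⁴ J·s.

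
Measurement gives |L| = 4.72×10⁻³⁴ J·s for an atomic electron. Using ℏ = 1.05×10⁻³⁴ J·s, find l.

l = 4

Dividing by ℏ: |L|/ℏ ≈ 4.495.
(|L|/ℏ)² = l(l+1) ≈ 20.21 ⇒ l = 4.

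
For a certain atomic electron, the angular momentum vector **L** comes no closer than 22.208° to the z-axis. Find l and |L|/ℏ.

At minimum angle, m_l = l, so cos θ = l/√(l(l+1)); cos²θ = l/(l+1) = 0.8571.
l = cos²θ/sin²θ ≈ 6.
Then |L| = ℏ√(6·7) = √42 ℏ.

l = 6, |L| = √42 ℏ ≈ 6.481ℏ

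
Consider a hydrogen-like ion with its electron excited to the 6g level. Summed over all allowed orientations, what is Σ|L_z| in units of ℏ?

Σ|L_z| = 20 ℏ

The 6g level has l = 4.
m_l runs from −4 to 4, i.e. {-4, -3, -2, -1, 0, 1, 2, 3, 4}.
Σ|m_l| = 2·4(4+1)/2 = 20.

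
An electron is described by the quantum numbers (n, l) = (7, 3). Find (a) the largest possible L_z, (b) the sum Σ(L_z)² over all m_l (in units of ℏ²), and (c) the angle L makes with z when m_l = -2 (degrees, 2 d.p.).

L_z,max = lℏ = 3ℏ.
Σ m_l² = 28, so Σ(L_z)² = 28 ℏ².
For m_l = -2: cos θ = -2/√12, θ ≈ 125.26°.

L_z,max = 3ℏ; Σ(L_z)² = 28 ℏ²; θ(m_l=-2) ≈ 125.26°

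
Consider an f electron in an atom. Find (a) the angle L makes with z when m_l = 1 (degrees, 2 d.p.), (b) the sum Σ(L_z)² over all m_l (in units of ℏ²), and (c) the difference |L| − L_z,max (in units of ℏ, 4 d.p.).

An f state has l = 3.
For m_l = 1: cos θ = 1/√12, θ ≈ 73.22°.
Σ m_l² = 28, so Σ(L_z)² = 28 ℏ².
|L| − L_z,max = (2√3 − 3)ℏ ≈ 0.4641ℏ.

θ(m_l=1) ≈ 73.22°; Σ(L_z)² = 28 ℏ²; |L|−L_z,max ≈ 0.4641ℏ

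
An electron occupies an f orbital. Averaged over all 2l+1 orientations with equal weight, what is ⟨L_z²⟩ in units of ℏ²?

⟨L_z²⟩ = 4 ℏ²

For an f orbital, l = 3.
m_l ∈ {-3, -2, -1, 0, 1, 2, 3}.
Average of L_z² over 7 states: 28/7 ℏ² = 4 ℏ².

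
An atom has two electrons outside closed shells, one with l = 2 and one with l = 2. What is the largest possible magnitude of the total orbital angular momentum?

The total orbital quantum number L ranges from |l₁ − l₂| to l₁ + l₂ in integer steps.
L ∈ {0, 1, 2, 3, 4}.
The largest magnitude corresponds to L = 4: |L_tot| = ℏ√(4·5) = 2√5 ℏ.

|L_tot|_max = 2√5 ℏ ≈ 4.472ℏ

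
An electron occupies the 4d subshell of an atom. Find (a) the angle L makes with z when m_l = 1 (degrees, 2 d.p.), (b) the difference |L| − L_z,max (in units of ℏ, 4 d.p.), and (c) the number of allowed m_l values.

θ(m_l=1) ≈ 65.91°; |L|−L_z,max ≈ 0.4495ℏ; 5 values

4d means n = 4, l = 2.
For m_l = 1: cos θ = 1/√6, θ ≈ 65.91°.
|L| − L_z,max = (√6 − 2)ℏ ≈ 0.4495ℏ.
There are 2l+1 = 5 values of m_l.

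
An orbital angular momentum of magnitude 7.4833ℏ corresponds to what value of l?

|L| = ℏ√(l(l+1)), so l(l+1) = 56.
The positive root is l = 7.

l = 7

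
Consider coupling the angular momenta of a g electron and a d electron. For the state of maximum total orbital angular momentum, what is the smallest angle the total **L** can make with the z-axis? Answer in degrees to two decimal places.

θ_min ≈ 22.21°

By the triangle rule, |l₁ − l₂| ≤ L ≤ l₁ + l₂.
Allowed values: L = 2, 3, 4, 5, 6.
The maximum is L = 6, with |L_tot| = ℏ√(6·7) = √42 ℏ.
The minimum angle with z is arccos(6/√42) ≈ 22.21°.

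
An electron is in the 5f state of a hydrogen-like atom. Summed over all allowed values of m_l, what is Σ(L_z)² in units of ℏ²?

Σ(L_z)² = 28 ℏ²

The 5f subshell has l = 3.
m_l ∈ {-3, -2, -1, 0, 1, 2, 3}.
Σ m_l² = l(l+1)(2l+1)/3 = 3·4·7/3 = 28.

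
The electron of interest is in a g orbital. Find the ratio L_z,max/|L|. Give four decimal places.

L_z,max/|L| = 0.8944

A g state has l = 4.
|L| = 2√5 ℏ ≈ 4.4721ℏ, while L_z,max = lℏ = 4ℏ.
L_z,max/|L| = 4/√20 = 0.8944.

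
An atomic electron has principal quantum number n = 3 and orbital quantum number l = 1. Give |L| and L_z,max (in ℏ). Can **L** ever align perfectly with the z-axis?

|L| = √2 ℏ ≈ 1.4142ℏ, while L_z,max = lℏ = 1ℏ.
Since |L| > L_z,max, the vector can never point exactly along z; the closest it comes is θ_min = arccos(1/√2) ≈ 45.0°.

No: L_z,max = 1ℏ < |L| = √2 ℏ ≈ 1.414ℏ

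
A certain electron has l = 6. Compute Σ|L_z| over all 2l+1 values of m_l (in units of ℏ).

Σ|L_z| = 42 ℏ

m_l ∈ {-6, -5, -4, -3, -2, -1, 0, 1, 2, 3, 4, 5, 6}.
Σ|m_l| = 2(1+2+…+6) = 42.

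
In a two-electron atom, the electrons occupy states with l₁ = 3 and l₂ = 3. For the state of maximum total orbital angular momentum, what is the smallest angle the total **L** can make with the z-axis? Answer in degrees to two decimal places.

L runs from |3 − 3| = 0 to 3 + 3 = 6.
Allowed values: L = 0, 1, 2, 3, 4, 5, 6.
The maximum is L = 6, with |L_tot| = ℏ√(6·7) = √42 ℏ.
The minimum angle with z is arccos(6/√42) ≈ 22.21°.

θ_min ≈ 22.21°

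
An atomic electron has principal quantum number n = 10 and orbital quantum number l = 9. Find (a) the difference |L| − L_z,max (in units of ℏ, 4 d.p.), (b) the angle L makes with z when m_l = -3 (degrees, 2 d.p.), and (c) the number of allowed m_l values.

|L| − L_z,max = (3√10 − 9)ℏ ≈ 0.4868ℏ.
For m_l = -3: cos θ = -3/√90, θ ≈ 108.43°.
There are 2l+1 = 19 values of m_l.

|L|−L_z,max ≈ 0.4868ℏ; θ(m_l=-3) ≈ 108.43°; 19 values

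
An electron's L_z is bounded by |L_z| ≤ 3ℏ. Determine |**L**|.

|L| = 2√3 ℏ ≈ 3.464ℏ

The maximum L_z equals lℏ, giving l = 3.
|L| = √(l(l+1)) ℏ = 2√3 ℏ.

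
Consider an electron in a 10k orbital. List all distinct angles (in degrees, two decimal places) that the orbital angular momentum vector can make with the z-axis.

θ ∈ {20.70°, 36.70°, 48.08°, 57.69°, 66.37°, 74.50°, 82.32°, 90.00°, 97.68°, 105.50°, 113.63°, 122.31°, 131.92°, 143.30°, 159.30°}

For 10k, l = 7.
|L|² = l(l+1)ℏ² = 56ℏ², so |L| = 2√14 ℏ.
cos θ = m_l/√56 for each m_l ∈ {-7, -6, -5, -4, -3, -2, -1, 0, 1, 2, 3, 4, 5, 6, 7}.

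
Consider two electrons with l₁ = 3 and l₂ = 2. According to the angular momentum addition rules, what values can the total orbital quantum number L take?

The total orbital quantum number L ranges from |l₁ − l₂| to l₁ + l₂ in integer steps.
Allowed values: L = 1, 2, 3, 4, 5.

L = 1, 2, 3, 4, 5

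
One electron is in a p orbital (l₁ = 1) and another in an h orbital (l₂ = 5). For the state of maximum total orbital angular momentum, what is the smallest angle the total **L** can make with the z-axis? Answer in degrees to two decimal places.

The total orbital quantum number L ranges from |l₁ − l₂| to l₁ + l₂ in integer steps.
L ∈ {4, 5, 6}.
The maximum is L = 6, with |L_tot| = ℏ√(6·7) = √42 ℏ.
The minimum angle with z is arccos(6/√42) ≈ 22.21°.

θ_min ≈ 22.21°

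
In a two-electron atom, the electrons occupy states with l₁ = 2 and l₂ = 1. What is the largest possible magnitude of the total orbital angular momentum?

|L_tot|_max = 2√3 ℏ ≈ 3.464ℏ

By the triangle rule, |l₁ − l₂| ≤ L ≤ l₁ + l₂.
L ∈ {1, 2, 3}.
The largest magnitude corresponds to L = 3: |L_tot| = ℏ√(3·4) = 2√3 ℏ.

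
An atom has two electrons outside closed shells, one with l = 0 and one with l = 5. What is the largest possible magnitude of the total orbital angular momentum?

|L_tot|_max = √30 ℏ ≈ 5.477ℏ

By the triangle rule, |l₁ − l₂| ≤ L ≤ l₁ + l₂.
So L can be 5.
The largest magnitude corresponds to L = 5: |L_tot| = ℏ√(5·6) = √30 ℏ.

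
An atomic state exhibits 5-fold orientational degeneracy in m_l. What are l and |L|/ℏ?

l = 2, |L| = √6 ℏ ≈ 2.449ℏ

5 = 2l + 1, so l = (5−1)/2 = 2.
|L| = ℏ√(l(l+1)) = ℏ√(2·3) = √6 ℏ.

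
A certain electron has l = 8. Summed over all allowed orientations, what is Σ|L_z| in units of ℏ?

m_l runs from −8 to 8, i.e. {-8, -7, -6, -5, -4, -3, -2, -1, 0, 1, 2, 3, 4, 5, 6, 7, 8}.
Σ|m_l| = 2·8(8+1)/2 = 72.

Σ|L_z| = 72 ℏ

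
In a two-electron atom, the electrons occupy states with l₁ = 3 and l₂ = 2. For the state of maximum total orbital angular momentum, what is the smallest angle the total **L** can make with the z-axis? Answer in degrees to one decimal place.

By the triangle rule, |l₁ − l₂| ≤ L ≤ l₁ + l₂.
L ∈ {1, 2, 3, 4, 5}.
The maximum is L = 5, with |L_tot| = ℏ√(5·6) = √30 ℏ.
The minimum angle with z is arccos(5/√30) ≈ 24.1°.

θ_min ≈ 24.1°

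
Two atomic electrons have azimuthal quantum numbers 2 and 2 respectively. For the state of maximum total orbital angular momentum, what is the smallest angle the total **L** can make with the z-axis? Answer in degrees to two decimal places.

By the triangle rule, |l₁ − l₂| ≤ L ≤ l₁ + l₂.
Allowed values: L = 0, 1, 2, 3, 4.
The maximum is L = 4, with |L_tot| = ℏ√(4·5) = 2√5 ℏ.
The minimum angle with z is arccos(4/√20) ≈ 26.57°.

θ_min ≈ 26.57°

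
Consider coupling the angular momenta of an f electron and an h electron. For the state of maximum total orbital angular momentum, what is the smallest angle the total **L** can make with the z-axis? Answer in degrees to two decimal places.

θ_min ≈ 19.47°

L runs from |3 − 5| = 2 to 3 + 5 = 8.
So L can be 2, 3, 4, 5, 6, 7, 8.
The maximum is L = 8, with |L_tot| = ℏ√(8·9) = 6√2 ℏ.
The minimum angle with z is arccos(8/√72) ≈ 19.47°.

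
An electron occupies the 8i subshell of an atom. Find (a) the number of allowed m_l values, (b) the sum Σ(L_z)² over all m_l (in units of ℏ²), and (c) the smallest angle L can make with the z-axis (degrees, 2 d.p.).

13 values; Σ(L_z)² = 182 ℏ²; θ_min ≈ 22.21°

8i means n = 8, l = 6.
There are 2l+1 = 13 values of m_l.
Σ m_l² = 182, so Σ(L_z)² = 182 ℏ².
cos θ_min = 6/√42, so θ_min ≈ 22.21°.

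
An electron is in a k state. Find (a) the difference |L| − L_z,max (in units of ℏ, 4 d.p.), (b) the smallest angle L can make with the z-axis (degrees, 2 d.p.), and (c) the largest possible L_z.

|L|−L_z,max ≈ 0.4833ℏ; θ_min ≈ 20.70°; L_z,max = 7ℏ

A k state has l = 7.
|L| − L_z,max = (2√14 − 7)ℏ ≈ 0.4833ℏ.
cos θ_min = 7/√56, so θ_min ≈ 20.70°.
L_z,max = lℏ = 7ℏ.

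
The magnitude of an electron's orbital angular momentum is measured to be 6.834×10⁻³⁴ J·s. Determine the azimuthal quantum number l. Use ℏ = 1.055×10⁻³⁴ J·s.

l = 6

In units of ℏ, |L| ≈ 6.478.
(|L|/ℏ)² = l(l+1) ≈ 41.96 ⇒ l = 6.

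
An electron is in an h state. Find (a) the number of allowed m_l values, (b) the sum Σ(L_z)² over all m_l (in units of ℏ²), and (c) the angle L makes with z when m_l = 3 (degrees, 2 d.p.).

11 values; Σ(L_z)² = 110 ℏ²; θ(m_l=3) ≈ 56.79°

For an h orbital, l = 5.
There are 2l+1 = 11 values of m_l.
Σ m_l² = 110, so Σ(L_z)² = 110 ℏ².
For m_l = 3: cos θ = 3/√30, θ ≈ 56.79°.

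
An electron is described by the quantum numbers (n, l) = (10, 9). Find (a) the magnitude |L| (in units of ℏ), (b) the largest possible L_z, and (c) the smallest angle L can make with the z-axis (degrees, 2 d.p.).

|L| = ℏ√(9·10) = 3√10 ℏ ≈ 9.487ℏ.
L_z,max = lℏ = 9ℏ.
cos θ_min = 9/√90, so θ_min ≈ 18.43°.

|L| = 3√10 ℏ ≈ 9.487ℏ; L_z,max = 9ℏ; θ_min ≈ 18.43°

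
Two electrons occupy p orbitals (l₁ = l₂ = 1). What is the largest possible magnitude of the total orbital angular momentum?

L runs from |1 − 1| = 0 to 1 + 1 = 2.
Allowed values: L = 0, 1, 2.
The largest magnitude corresponds to L = 2: |L_tot| = ℏ√(2·3) = √6 ℏ.

|L_tot|_max = √6 ℏ ≈ 2.449ℏ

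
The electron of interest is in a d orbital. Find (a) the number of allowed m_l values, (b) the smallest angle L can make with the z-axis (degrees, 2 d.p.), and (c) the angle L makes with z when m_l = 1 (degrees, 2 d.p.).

For a d orbital, l = 2.
There are 2l+1 = 5 values of m_l.
cos θ_min = 2/√6, so θ_min ≈ 35.26°.
For m_l = 1: cos θ = 1/√6, θ ≈ 65.91°.

5 values; θ_min ≈ 35.26°; θ(m_l=1) ≈ 65.91°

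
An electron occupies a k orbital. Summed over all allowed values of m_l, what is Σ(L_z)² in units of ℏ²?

Σ(L_z)² = 280 ℏ²

For a k orbital, l = 7.
The allowed m_l values are -7, -6, -5, -4, -3, -2, -1, 0, 1, 2, 3, 4, 5, 6, 7.
Summing m² from −7 to 7: Σ m_l² = 280.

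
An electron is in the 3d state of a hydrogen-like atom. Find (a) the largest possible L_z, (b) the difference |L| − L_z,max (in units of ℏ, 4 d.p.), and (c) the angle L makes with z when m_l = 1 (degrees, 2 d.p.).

For 3d, l = 2.
L_z,max = lℏ = 2ℏ.
|L| − L_z,max = (√6 − 2)ℏ ≈ 0.4495ℏ.
For m_l = 1: cos θ = 1/√6, θ ≈ 65.91°.

L_z,max = 2ℏ; |L|−L_z,max ≈ 0.4495ℏ; θ(m_l=1) ≈ 65.91°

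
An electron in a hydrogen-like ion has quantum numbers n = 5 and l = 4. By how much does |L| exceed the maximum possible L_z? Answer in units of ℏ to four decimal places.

|L| = 2√5 ℏ ≈ 4.4721ℏ, while L_z,max = lℏ = 4ℏ.
The difference is (2√5 − 4)ℏ ≈ 0.4721ℏ.

|L| − L_z,max ≈ 0.4721ℏ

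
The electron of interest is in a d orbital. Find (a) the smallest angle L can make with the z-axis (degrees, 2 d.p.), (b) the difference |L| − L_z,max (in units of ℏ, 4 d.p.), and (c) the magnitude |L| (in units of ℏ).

θ_min ≈ 35.26°; |L|−L_z,max ≈ 0.4495ℏ; |L| = √6 ℏ ≈ 2.449ℏ

A d state has l = 2.
cos θ_min = 2/√6, so θ_min ≈ 35.26°.
|L| − L_z,max = (√6 − 2)ℏ ≈ 0.4495ℏ.
|L| = ℏ√(2·3) = √6 ℏ ≈ 2.449ℏ.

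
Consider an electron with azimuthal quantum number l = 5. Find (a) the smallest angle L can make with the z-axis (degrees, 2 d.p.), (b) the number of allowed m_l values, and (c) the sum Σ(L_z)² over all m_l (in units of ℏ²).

cos θ_min = 5/√30, so θ_min ≈ 24.09°.
There are 2l+1 = 11 values of m_l.
Σ m_l² = 110, so Σ(L_z)² = 110 ℏ².

θ_min ≈ 24.09°; 11 values; Σ(L_z)² = 110 ℏ²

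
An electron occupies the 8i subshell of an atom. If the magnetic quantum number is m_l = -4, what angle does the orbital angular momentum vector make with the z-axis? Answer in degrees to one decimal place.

θ ≈ 128.1°

The 8i subshell has l = 6.
|L| = √(l(l+1)) ℏ = √42 ℏ.
L_z = m_l ℏ = −4ℏ.
cos θ = L_z/|L| = -4/√42, so θ ≈ 128.1°.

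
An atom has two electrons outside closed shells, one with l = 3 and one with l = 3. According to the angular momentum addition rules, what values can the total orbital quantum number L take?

Angular momentum addition gives L = |l₁ − l₂|, …, l₁ + l₂.
So L can be 0, 1, 2, 3, 4, 5, 6.

L = 0, 1, 2, 3, 4, 5, 6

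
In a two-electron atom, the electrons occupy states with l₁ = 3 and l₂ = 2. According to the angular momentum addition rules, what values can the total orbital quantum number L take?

L runs from |3 − 2| = 1 to 3 + 2 = 5.
L ∈ {1, 2, 3, 4, 5}.

L = 1, 2, 3, 4, 5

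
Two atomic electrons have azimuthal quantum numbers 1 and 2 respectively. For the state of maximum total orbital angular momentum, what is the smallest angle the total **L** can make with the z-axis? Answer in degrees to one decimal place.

θ_min ≈ 30.0°

L runs from |1 − 2| = 1 to 1 + 2 = 3.
L ∈ {1, 2, 3}.
The maximum is L = 3, with |L_tot| = ℏ√(3·4) = 2√3 ℏ.
The minimum angle with z is arccos(3/√12) ≈ 30.0°.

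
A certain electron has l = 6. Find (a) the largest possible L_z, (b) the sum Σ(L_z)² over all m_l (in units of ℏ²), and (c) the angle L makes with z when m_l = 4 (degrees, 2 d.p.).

L_z,max = lℏ = 6ℏ.
Σ m_l² = 182, so Σ(L_z)² = 182 ℏ².
For m_l = 4: cos θ = 4/√42, θ ≈ 51.89°.

L_z,max = 6ℏ; Σ(L_z)² = 182 ℏ²; θ(m_l=4) ≈ 51.89°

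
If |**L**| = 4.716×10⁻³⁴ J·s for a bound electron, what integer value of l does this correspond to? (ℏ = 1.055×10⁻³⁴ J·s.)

l = 4

Dividing by ℏ: |L|/ℏ ≈ 4.470.
Set l(l+1) = 19.98; the integer solution is l = 4.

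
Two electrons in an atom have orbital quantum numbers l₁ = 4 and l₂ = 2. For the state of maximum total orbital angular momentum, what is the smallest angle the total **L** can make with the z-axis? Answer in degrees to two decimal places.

θ_min ≈ 22.21°

The total orbital quantum number L ranges from |l₁ − l₂| to l₁ + l₂ in integer steps.
Allowed values: L = 2, 3, 4, 5, 6.
The maximum is L = 6, with |L_tot| = ℏ√(6·7) = √42 ℏ.
The minimum angle with z is arccos(6/√42) ≈ 22.21°.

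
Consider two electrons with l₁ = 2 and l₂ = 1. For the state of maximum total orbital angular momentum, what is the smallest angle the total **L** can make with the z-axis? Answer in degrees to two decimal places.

Angular momentum addition gives L = |l₁ − l₂|, …, l₁ + l₂.
L ∈ {1, 2, 3}.
The maximum is L = 3, with |L_tot| = ℏ√(3·4) = 2√3 ℏ.
The minimum angle with z is arccos(3/√12) ≈ 30.00°.

θ_min ≈ 30.00°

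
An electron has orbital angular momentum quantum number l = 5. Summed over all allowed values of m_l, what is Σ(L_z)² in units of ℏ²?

Σ(L_z)² = 110 ℏ²

m_l ∈ {-5, -4, -3, -2, -1, 0, 1, 2, 3, 4, 5}.
Σ m_l² = l(l+1)(2l+1)/3 = 5·6·11/3 = 110.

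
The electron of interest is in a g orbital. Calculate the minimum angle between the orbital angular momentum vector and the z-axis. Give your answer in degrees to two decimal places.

A g state has l = 4.
|L| = √(l(l+1)) ℏ = 2√5 ℏ.
The smallest angle corresponds to the largest L_z, i.e. m_l = l = 4, giving L_z = 4ℏ.
cos θ_min = 4/√20, so θ_min ≈ 26.57°.

θ_min ≈ 26.57°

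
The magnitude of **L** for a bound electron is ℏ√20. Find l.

l = 4

Since |L|² = l(l+1)ℏ², l(l+1) = 20.
l² + l − 20 = 0 ⇒ l = 4.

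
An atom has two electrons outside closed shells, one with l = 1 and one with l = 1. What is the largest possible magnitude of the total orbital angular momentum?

|L_tot|_max = √6 ℏ ≈ 2.449ℏ

By the triangle rule, |l₁ − l₂| ≤ L ≤ l₁ + l₂.
So L can be 0, 1, 2.
The largest magnitude corresponds to L = 2: |L_tot| = ℏ√(2·3) = √6 ℏ.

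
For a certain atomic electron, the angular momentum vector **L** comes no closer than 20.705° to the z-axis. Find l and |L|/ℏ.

At minimum angle, m_l = l, so cos θ = l/√(l(l+1)); cos²θ = l/(l+1) = 0.8750.
l = cos²θ/sin²θ ≈ 7.
Then |L| = ℏ√(7·8) = 2√14 ℏ.

l = 7, |L| = 2√14 ℏ ≈ 7.483ℏ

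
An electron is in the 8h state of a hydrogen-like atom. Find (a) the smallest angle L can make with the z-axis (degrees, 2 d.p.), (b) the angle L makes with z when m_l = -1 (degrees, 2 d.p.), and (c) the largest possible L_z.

8h means n = 8, l = 5.
cos θ_min = 5/√30, so θ_min ≈ 24.09°.
For m_l = -1: cos θ = -1/√30, θ ≈ 100.52°.
L_z,max = lℏ = 5ℏ.

θ_min ≈ 24.09°; θ(m_l=-1) ≈ 100.52°; L_z,max = 5ℏ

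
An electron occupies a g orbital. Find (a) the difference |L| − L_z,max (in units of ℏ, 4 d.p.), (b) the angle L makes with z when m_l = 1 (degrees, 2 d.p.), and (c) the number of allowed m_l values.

For a g orbital, l = 4.
|L| − L_z,max = (2√5 − 4)ℏ ≈ 0.4721ℏ.
For m_l = 1: cos θ = 1/√20, θ ≈ 77.08°.
There are 2l+1 = 9 values of m_l.

|L|−L_z,max ≈ 0.4721ℏ; θ(m_l=1) ≈ 77.08°; 9 values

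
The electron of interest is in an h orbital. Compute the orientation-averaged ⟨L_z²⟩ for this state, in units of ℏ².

⟨L_z²⟩ = 10 ℏ²

An h state has l = 5.
The allowed m_l values are -5, -4, -3, -2, -1, 0, 1, 2, 3, 4, 5.
⟨L_z²⟩ = ℏ²·(Σ m_l²)/(2l+1) = ℏ²·110/11 = 10ℏ².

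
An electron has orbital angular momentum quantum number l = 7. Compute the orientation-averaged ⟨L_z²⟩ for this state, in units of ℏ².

⟨L_z²⟩ = 18.67 ℏ²

m_l runs from −7 to 7, i.e. {-7, -6, -5, -4, -3, -2, -1, 0, 1, 2, 3, 4, 5, 6, 7}.
⟨L_z²⟩ = ℏ²·l(l+1)/3 = 18.67ℏ².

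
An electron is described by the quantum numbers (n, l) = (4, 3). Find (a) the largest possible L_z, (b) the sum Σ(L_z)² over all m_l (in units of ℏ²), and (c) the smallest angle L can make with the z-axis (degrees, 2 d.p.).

L_z,max = lℏ = 3ℏ.
Σ m_l² = 28, so Σ(L_z)² = 28 ℏ².
cos θ_min = 3/√12, so θ_min ≈ 30.00°.

L_z,max = 3ℏ; Σ(L_z)² = 28 ℏ²; θ_min ≈ 30.00°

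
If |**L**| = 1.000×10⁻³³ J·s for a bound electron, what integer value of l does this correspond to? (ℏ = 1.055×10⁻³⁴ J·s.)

l = 9

|L|/ℏ = (1.000×10⁻³³)/(1.055×10⁻³⁴) ≈ 9.479.
l(l+1) ≈ 9.479² ≈ 89.85, so l = 9.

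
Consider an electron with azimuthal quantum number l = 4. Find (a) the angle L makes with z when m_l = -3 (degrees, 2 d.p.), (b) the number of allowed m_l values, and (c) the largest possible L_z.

θ(m_l=-3) ≈ 132.13°; 9 values; L_z,max = 4ℏ

For m_l = -3: cos θ = -3/√20, θ ≈ 132.13°.
There are 2l+1 = 9 values of m_l.
L_z,max = lℏ = 4ℏ.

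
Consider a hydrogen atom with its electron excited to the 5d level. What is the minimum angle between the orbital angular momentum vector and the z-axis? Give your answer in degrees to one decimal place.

θ_min ≈ 35.3°

The 5d level has l = 2.
|L| = ℏ√(l(l+1)) = √6 ℏ.
The smallest angle corresponds to the largest L_z, i.e. m_l = l = 2, giving L_z = 2ℏ.
cos θ_min = 2/√6, so θ_min ≈ 35.3°.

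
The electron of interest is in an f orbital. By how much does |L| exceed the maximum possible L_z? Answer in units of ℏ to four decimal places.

|L| − L_z,max ≈ 0.4641ℏ

The letter f corresponds to l = 3.
|L| = 2√3 ℏ ≈ 3.4641ℏ, while L_z,max = lℏ = 3ℏ.
The difference is (2√3 − 3)ℏ ≈ 0.4641ℏ.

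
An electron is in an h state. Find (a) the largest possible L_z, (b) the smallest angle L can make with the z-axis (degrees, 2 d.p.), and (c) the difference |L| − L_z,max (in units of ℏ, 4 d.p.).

An h state has l = 5.
L_z,max = lℏ = 5ℏ.
cos θ_min = 5/√30, so θ_min ≈ 24.09°.
|L| − L_z,max = (√30 − 5)ℏ ≈ 0.4772ℏ.

L_z,max = 5ℏ; θ_min ≈ 24.09°; |L|−L_z,max ≈ 0.4772ℏ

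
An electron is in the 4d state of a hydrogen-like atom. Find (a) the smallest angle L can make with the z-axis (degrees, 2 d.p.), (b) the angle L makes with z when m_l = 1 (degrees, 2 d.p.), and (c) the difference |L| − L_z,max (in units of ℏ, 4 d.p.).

θ_min ≈ 35.26°; θ(m_l=1) ≈ 65.91°; |L|−L_z,max ≈ 0.4495ℏ

4d means n = 4, l = 2.
cos θ_min = 2/√6, so θ_min ≈ 35.26°.
For m_l = 1: cos θ = 1/√6, θ ≈ 65.91°.
|L| − L_z,max = (√6 − 2)ℏ ≈ 0.4495ℏ.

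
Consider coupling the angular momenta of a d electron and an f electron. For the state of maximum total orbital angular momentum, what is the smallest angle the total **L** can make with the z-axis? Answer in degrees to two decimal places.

θ_min ≈ 24.09°

L runs from |2 − 3| = 1 to 2 + 3 = 5.
L ∈ {1, 2, 3, 4, 5}.
The maximum is L = 5, with |L_tot| = ℏ√(5·6) = √30 ℏ.
The minimum angle with z is arccos(5/√30) ≈ 24.09°.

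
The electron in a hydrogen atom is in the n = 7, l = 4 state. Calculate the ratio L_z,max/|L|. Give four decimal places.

L_z,max/|L| = 0.8944

|L| = 2√5 ℏ ≈ 4.4721ℏ, while L_z,max = lℏ = 4ℏ.
L_z,max/|L| = 4/√20 = 0.8944.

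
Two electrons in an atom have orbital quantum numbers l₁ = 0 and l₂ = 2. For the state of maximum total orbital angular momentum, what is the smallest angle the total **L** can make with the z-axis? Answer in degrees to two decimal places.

θ_min ≈ 35.26°

The total orbital quantum number L ranges from |l₁ − l₂| to l₁ + l₂ in integer steps.
So L can be 2.
The maximum is L = 2, with |L_tot| = ℏ√(2·3) = √6 ℏ.
The minimum angle with z is arccos(2/√6) ≈ 35.26°.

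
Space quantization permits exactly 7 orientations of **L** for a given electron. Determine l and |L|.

l = 3, |L| = 2√3 ℏ ≈ 3.464ℏ

Since there are 2l+1 = 7 values of m_l, l = 3.
Then |L| = √(l(l+1)) ℏ = 2√3 ℏ.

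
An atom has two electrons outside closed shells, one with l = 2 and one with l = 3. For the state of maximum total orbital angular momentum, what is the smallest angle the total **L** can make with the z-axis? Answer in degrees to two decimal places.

θ_min ≈ 24.09°

Angular momentum addition gives L = |l₁ − l₂|, …, l₁ + l₂.
Allowed values: L = 1, 2, 3, 4, 5.
The maximum is L = 5, with |L_tot| = ℏ√(5·6) = √30 ℏ.
The minimum angle with z is arccos(5/√30) ≈ 24.09°.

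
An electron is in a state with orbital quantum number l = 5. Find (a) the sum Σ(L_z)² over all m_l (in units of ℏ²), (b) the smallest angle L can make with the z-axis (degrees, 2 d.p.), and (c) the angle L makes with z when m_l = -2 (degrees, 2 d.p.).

Σ m_l² = 110, so Σ(L_z)² = 110 ℏ².
cos θ_min = 5/√30, so θ_min ≈ 24.09°.
For m_l = -2: cos θ = -2/√30, θ ≈ 111.42°.

Σ(L_z)² = 110 ℏ²; θ_min ≈ 24.09°; θ(m_l=-2) ≈ 111.42°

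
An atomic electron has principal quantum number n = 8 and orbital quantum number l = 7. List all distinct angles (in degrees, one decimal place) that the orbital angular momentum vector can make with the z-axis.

|L| = ℏ√(l(l+1)) = 2√14 ℏ.
cos θ = m_l/√56 for each m_l ∈ {-7, -6, -5, -4, -3, -2, -1, 0, 1, 2, 3, 4, 5, 6, 7}.

θ ∈ {20.7°, 36.7°, 48.1°, 57.7°, 66.4°, 74.5°, 82.3°, 90.0°, 97.7°, 105.5°, 113.6°, 122.3°, 131.9°, 143.3°, 159.3°}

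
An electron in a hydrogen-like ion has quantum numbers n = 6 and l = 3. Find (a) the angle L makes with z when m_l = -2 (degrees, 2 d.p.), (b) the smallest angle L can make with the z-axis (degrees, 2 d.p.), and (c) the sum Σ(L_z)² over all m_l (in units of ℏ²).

For m_l = -2: cos θ = -2/√12, θ ≈ 125.26°.
cos θ_min = 3/√12, so θ_min ≈ 30.00°.
Σ m_l² = 28, so Σ(L_z)² = 28 ℏ².

θ(m_l=-2) ≈ 125.26°; θ_min ≈ 30.00°; Σ(L_z)² = 28 ℏ²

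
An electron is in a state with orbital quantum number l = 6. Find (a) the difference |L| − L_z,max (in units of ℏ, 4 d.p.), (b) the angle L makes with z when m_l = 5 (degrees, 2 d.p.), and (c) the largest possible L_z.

|L| − L_z,max = (√42 − 6)ℏ ≈ 0.4807ℏ.
For m_l = 5: cos θ = 5/√42, θ ≈ 39.51°.
L_z,max = lℏ = 6ℏ.

|L|−L_z,max ≈ 0.4807ℏ; θ(m_l=5) ≈ 39.51°; L_z,max = 6ℏ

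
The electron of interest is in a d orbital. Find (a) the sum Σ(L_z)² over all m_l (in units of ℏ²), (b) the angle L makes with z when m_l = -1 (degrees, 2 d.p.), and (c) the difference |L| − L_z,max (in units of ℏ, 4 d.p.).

Σ(L_z)² = 10 ℏ²; θ(m_l=-1) ≈ 114.09°; |L|−L_z,max ≈ 0.4495ℏ

The letter d corresponds to l = 2.
Σ m_l² = 10, so Σ(L_z)² = 10 ℏ².
For m_l = -1: cos θ = -1/√6, θ ≈ 114.09°.
|L| − L_z,max = (√6 − 2)ℏ ≈ 0.4495ℏ.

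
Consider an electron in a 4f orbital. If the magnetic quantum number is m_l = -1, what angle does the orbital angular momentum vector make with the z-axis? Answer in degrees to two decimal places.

θ ≈ 106.78°

The 4f subshell has l = 3.
|L| = √(l(l+1)) ℏ = 2√3 ℏ.
L_z = m_l ℏ = −1ℏ.
cos θ = L_z/|L| = -1/√12, so θ ≈ 106.78°.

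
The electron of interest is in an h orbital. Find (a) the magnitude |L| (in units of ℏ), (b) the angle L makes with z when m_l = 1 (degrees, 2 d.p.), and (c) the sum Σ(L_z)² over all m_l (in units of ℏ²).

For an h orbital, l = 5.
|L| = ℏ√(5·6) = √30 ℏ ≈ 5.477ℏ.
For m_l = 1: cos θ = 1/√30, θ ≈ 79.48°.
Σ m_l² = 110, so Σ(L_z)² = 110 ℏ².

|L| = √30 ℏ ≈ 5.477ℏ; θ(m_l=1) ≈ 79.48°; Σ(L_z)² = 110 ℏ²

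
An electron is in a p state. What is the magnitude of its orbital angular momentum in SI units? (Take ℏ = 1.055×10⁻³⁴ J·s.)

A p state has l = 1.
|L| = ℏ√(l(l+1)) = ℏ√(1·2) = √2 ℏ
Numerically, |L| = 1.414 × (1.055×10⁻³⁴ J·s) = 1.492×10⁻³⁴ J·s.

|L| = 1.492×10⁻³⁴ J·s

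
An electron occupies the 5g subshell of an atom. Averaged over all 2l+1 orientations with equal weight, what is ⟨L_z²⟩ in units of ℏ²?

⟨L_z²⟩ = 6.667 ℏ²

5g means n = 5, l = 4.
m_l runs from −4 to 4, i.e. {-4, -3, -2, -1, 0, 1, 2, 3, 4}.
⟨L_z²⟩ = ℏ²·(Σ m_l²)/(2l+1) = ℏ²·60/9 = 6.667ℏ².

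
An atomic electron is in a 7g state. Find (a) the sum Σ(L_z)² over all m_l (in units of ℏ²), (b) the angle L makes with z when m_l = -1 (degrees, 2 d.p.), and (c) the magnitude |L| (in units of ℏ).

7g means n = 7, l = 4.
Σ m_l² = 60, so Σ(L_z)² = 60 ℏ².
For m_l = -1: cos θ = -1/√20, θ ≈ 102.92°.
|L| = ℏ√(4·5) = 2√5 ℏ ≈ 4.472ℏ.

Σ(L_z)² = 60 ℏ²; θ(m_l=-1) ≈ 102.92°; |L| = 2√5 ℏ ≈ 4.472ℏ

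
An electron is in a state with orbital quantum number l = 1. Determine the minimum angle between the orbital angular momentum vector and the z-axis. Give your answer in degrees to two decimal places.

|L| = ℏ√(l(l+1)) = √2 ℏ.
The smallest angle corresponds to the largest L_z, i.e. m_l = l = 1, giving L_z = 1ℏ.
cos θ_min = 1/√2, so θ_min ≈ 45.00°.

θ_min ≈ 45.00°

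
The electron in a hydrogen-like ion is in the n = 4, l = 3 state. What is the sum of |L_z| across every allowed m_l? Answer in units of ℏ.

The allowed m_l values are -3, -2, -1, 0, 1, 2, 3.
Σ|m_l| = l(l+1) = 12.

Σ|L_z| = 12 ℏ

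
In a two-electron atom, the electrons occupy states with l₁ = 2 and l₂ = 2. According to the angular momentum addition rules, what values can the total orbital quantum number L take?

The total orbital quantum number L ranges from |l₁ − l₂| to l₁ + l₂ in integer steps.
So L can be 0, 1, 2, 3, 4.

L = 0, 1, 2, 3, 4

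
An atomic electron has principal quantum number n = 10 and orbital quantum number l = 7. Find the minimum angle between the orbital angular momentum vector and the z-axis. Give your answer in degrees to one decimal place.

|L| = √(l(l+1)) ℏ = 2√14 ℏ.
The smallest angle corresponds to the largest L_z, i.e. m_l = l = 7, giving L_z = 7ℏ.
cos θ_min = 7/√56, so θ_min ≈ 20.7°.

θ_min ≈ 20.7°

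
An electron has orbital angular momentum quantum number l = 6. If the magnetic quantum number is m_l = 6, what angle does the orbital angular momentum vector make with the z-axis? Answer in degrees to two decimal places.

θ ≈ 22.21°

|L|² = l(l+1)ℏ² = 42ℏ², so |L| = √42 ℏ.
L_z = m_l ℏ = 6ℏ.
cos θ = L_z/|L| = 6/√42, so θ ≈ 22.21°.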